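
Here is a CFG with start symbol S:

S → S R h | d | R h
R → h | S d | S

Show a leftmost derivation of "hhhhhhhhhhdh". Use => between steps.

S => Rh   [S → R h]
Rh => Sdh   [R → S d]
Sdh => SRhdh   [S → S R h]
SRhdh => SRhRhdh   [S → S R h]
SRhRhdh => SRhRhRhdh   [S → S R h]
SRhRhRhdh => SRhRhRhRhdh   [S → S R h]
SRhRhRhRhdh => RhRhRhRhRhdh   [S → R h]
RhRhRhRhRhdh => hhRhRhRhRhdh   [R → h]
hhRhRhRhRhdh => hhhhRhRhRhdh   [R → h]
hhhhRhRhRhdh => hhhhhhRhRhdh   [R → h]
hhhhhhRhRhdh => hhhhhhhhRhdh   [R → h]
hhhhhhhhRhdh => hhhhhhhhhhdh   [R → h]

S => Rh => Sdh => SRhdh => SRhRhdh => SRhRhRhdh => SRhRhRhRhdh => RhRhRhRhRhdh => hhRhRhRhRhdh => hhhhRhRhRhdh => hhhhhhRhRhdh => hhhhhhhhRhdh => hhhhhhhhhhdh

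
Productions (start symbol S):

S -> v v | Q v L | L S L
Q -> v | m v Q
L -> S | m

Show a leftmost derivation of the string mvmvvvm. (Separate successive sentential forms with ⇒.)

S ⇒ QvL ⇒ mvQvL ⇒ mvmvQvL ⇒ mvmvvvL ⇒ mvmvvvm

S ⇒ QvL   [S -> Q v L]
QvL ⇒ mvQvL   [Q -> m v Q]
mvQvL ⇒ mvmvQvL   [Q -> m v Q]
mvmvQvL ⇒ mvmvvvL   [Q -> v]
mvmvvvL ⇒ mvmvvvm   [L -> m]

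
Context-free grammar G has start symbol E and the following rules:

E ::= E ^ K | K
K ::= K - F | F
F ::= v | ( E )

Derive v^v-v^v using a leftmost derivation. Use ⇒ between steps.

E ⇒ E^K ⇒ E^K^K ⇒ K^K^K ⇒ F^K^K ⇒ v^K^K ⇒ v^K-F^K ⇒ v^F-F^K ⇒ v^v-F^K ⇒ v^v-v^K ⇒ v^v-v^F ⇒ v^v-v^v

E ⇒ E^K   [E ::= E ^ K]
E^K ⇒ E^K^K   [E ::= E ^ K]
E^K^K ⇒ K^K^K   [E ::= K]
K^K^K ⇒ F^K^K   [K ::= F]
F^K^K ⇒ v^K^K   [F ::= v]
v^K^K ⇒ v^K-F^K   [K ::= K - F]
v^K-F^K ⇒ v^F-F^K   [K ::= F]
v^F-F^K ⇒ v^v-F^K   [F ::= v]
v^v-F^K ⇒ v^v-v^K   [F ::= v]
v^v-v^K ⇒ v^v-v^F   [K ::= F]
v^v-v^F ⇒ v^v-v^v   [F ::= v]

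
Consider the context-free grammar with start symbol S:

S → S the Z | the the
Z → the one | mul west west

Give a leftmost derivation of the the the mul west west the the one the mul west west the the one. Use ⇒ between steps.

S ⇒ S the Z ⇒ S the Z the Z ⇒ S the Z the Z the Z ⇒ S the Z the Z the Z the Z ⇒ the the the Z the Z the Z the Z ⇒ the the the mul west west the Z the Z the Z ⇒ the the the mul west west the the one the Z the Z ⇒ the the the mul west west the the one the mul west west the Z ⇒ the the the mul west west the the one the mul west west the the one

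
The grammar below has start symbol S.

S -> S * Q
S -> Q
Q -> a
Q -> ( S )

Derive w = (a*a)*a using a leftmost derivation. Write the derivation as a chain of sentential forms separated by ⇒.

S⇒S*Q⇒Q*Q⇒(S)*Q⇒(S*Q)*Q⇒(Q*Q)*Q⇒(a*Q)*Q⇒(a*a)*Q⇒(a*a)*a

S ⇒ S*Q   [S -> S * Q]
S*Q ⇒ Q*Q   [S -> Q]
Q*Q ⇒ (S)*Q   [Q -> ( S )]
(S)*Q ⇒ (S*Q)*Q   [S -> S * Q]
(S*Q)*Q ⇒ (Q*Q)*Q   [S -> Q]
(Q*Q)*Q ⇒ (a*Q)*Q   [Q -> a]
(a*Q)*Q ⇒ (a*a)*Q   [Q -> a]
(a*a)*Q ⇒ (a*a)*a   [Q -> a]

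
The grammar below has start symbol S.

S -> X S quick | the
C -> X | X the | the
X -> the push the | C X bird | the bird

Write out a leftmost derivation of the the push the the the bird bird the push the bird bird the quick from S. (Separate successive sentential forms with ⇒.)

S ⇒ X S quick   [S -> X S quick]
X S quick ⇒ C X bird S quick   [X -> C X bird]
C X bird S quick ⇒ the X bird S quick   [C -> the]
the X bird S quick ⇒ the C X bird bird S quick   [X -> C X bird]
the C X bird bird S quick ⇒ the X X bird bird S quick   [C -> X]
the X X bird bird S quick ⇒ the C X bird X bird bird S quick   [X -> C X bird]
the C X bird X bird bird S quick ⇒ the X the X bird X bird bird S quick   [C -> X the]
the X the X bird X bird bird S quick ⇒ the the push the the X bird X bird bird S quick   [X -> the push the]
the the push the the X bird X bird bird S quick ⇒ the the push the the the bird bird X bird bird S quick   [X -> the bird]
the the push the the the bird bird X bird bird S quick ⇒ the the push the the the bird bird the push the bird bird S quick   [X -> the push the]
the the push the the the bird bird the push the bird bird S quick ⇒ the the push the the the bird bird the push the bird bird the quick   [S -> the]

S ⇒ X S quick ⇒ C X bird S quick ⇒ the X bird S quick ⇒ the C X bird bird S quick ⇒ the X X bird bird S quick ⇒ the C X bird X bird bird S quick ⇒ the X the X bird X bird bird S quick ⇒ the the push the the X bird X bird bird S quick ⇒ the the push the the the bird bird X bird bird S quick ⇒ the the push the the the bird bird the push the bird bird S quick ⇒ the the push the the the bird bird the push the bird bird the quick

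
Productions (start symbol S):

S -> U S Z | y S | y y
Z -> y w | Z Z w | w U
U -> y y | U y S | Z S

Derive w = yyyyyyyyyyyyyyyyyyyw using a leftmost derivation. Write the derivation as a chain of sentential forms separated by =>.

S => yS => yUSZ => yUySSZ => yUySySSZ => yUySySySSZ => yUySySySySSZ => yyyySySySySSZ => yyyyySySySySSZ => yyyyyyyySySySSZ => yyyyyyyyyyySySSZ => yyyyyyyyyyyyyySSZ => yyyyyyyyyyyyyyyySZ => yyyyyyyyyyyyyyyyyyZ => yyyyyyyyyyyyyyyyyyyw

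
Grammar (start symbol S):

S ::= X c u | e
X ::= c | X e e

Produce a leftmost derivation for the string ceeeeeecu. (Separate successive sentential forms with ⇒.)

S ⇒ Xcu ⇒ Xeecu ⇒ Xeeeecu ⇒ Xeeeeeecu ⇒ ceeeeeecu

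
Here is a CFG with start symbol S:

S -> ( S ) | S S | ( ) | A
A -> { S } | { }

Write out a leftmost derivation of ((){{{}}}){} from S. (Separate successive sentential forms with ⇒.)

S ⇒ SS ⇒ (S)S ⇒ (SS)S ⇒ (()S)S ⇒ (()A)S ⇒ ((){S})S ⇒ ((){A})S ⇒ ((){{S}})S ⇒ ((){{A}})S ⇒ ((){{{}}})S ⇒ ((){{{}}})A ⇒ ((){{{}}}){}

S ⇒ SS   [S -> S S]
SS ⇒ (S)S   [S -> ( S )]
(S)S ⇒ (SS)S   [S -> S S]
(SS)S ⇒ (()S)S   [S -> ( )]
(()S)S ⇒ (()A)S   [S -> A]
(()A)S ⇒ ((){S})S   [A -> { S }]
((){S})S ⇒ ((){A})S   [S -> A]
((){A})S ⇒ ((){{S}})S   [A -> { S }]
((){{S}})S ⇒ ((){{A}})S   [S -> A]
((){{A}})S ⇒ ((){{{}}})S   [A -> { }]
((){{{}}})S ⇒ ((){{{}}})A   [S -> A]
((){{{}}})A ⇒ ((){{{}}}){}   [A -> { }]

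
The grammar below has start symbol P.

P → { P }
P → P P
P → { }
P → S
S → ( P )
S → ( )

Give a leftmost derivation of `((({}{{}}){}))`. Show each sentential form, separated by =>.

P => S => (P) => (S) => ((P)) => ((PP)) => ((SP)) => (((P)P)) => (((PP)P)) => ((({}P)P)) => ((({}{P})P)) => ((({}{{}})P)) => ((({}{{}}){}))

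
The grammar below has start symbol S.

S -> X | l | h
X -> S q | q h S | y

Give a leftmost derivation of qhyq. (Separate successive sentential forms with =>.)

S => X   [S -> X]
X => Sq   [X -> S q]
Sq => Xq   [S -> X]
Xq => qhSq   [X -> q h S]
qhSq => qhXq   [S -> X]
qhXq => qhyq   [X -> y]

S => X => Sq => Xq => qhSq => qhXq => qhyq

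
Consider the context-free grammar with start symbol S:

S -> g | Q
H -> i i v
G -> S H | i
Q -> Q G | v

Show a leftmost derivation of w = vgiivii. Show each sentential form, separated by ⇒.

S ⇒ Q   [S -> Q]
Q ⇒ QG   [Q -> Q G]
QG ⇒ QGG   [Q -> Q G]
QGG ⇒ QGGG   [Q -> Q G]
QGGG ⇒ vGGG   [Q -> v]
vGGG ⇒ vSHGG   [G -> S H]
vSHGG ⇒ vgHGG   [S -> g]
vgHGG ⇒ vgiivGG   [H -> i i v]
vgiivGG ⇒ vgiiviG   [G -> i]
vgiiviG ⇒ vgiivii   [G -> i]

S ⇒ Q ⇒ QG ⇒ QGG ⇒ QGGG ⇒ vGGG ⇒ vSHGG ⇒ vgHGG ⇒ vgiivGG ⇒ vgiiviG ⇒ vgiivii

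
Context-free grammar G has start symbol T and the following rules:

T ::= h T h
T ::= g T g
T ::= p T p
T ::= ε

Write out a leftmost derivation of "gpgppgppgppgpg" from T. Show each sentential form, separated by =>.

T => gTg   [T ::= g T g]
gTg => gpTpg   [T ::= p T p]
gpTpg => gpgTgpg   [T ::= g T g]
gpgTgpg => gpgpTpgpg   [T ::= p T p]
gpgpTpgpg => gpgppTppgpg   [T ::= p T p]
gpgppTppgpg => gpgppgTgppgpg   [T ::= g T g]
gpgppgTgppgpg => gpgppgpTpgppgpg   [T ::= p T p]
gpgppgpTpgppgpg => gpgppgppgppgpg   [T ::= ε]

T => gTg => gpTpg => gpgTgpg => gpgpTpgpg => gpgppTppgpg => gpgppgTgppgpg => gpgppgpTpgppgpg => gpgppgppgppgpg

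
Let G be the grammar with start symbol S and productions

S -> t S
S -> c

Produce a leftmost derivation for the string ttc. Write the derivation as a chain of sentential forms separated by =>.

S => tS => ttS => ttc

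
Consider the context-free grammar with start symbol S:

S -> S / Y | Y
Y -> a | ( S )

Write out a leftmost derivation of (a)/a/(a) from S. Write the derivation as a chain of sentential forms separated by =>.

S => S/Y => S/Y/Y => Y/Y/Y => (S)/Y/Y => (Y)/Y/Y => (a)/Y/Y => (a)/a/Y => (a)/a/(S) => (a)/a/(Y) => (a)/a/(a)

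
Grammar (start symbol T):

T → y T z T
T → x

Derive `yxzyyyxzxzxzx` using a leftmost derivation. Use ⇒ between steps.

T ⇒ yTzT ⇒ yxzT ⇒ yxzyTzT ⇒ yxzyyTzTzT ⇒ yxzyyyTzTzTzT ⇒ yxzyyyxzTzTzT ⇒ yxzyyyxzxzTzT ⇒ yxzyyyxzxzxzT ⇒ yxzyyyxzxzxzx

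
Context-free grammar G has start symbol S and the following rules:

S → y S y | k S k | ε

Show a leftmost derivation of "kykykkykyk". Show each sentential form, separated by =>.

S => kSk => kySyk => kykSkyk => kykySykyk => kykykSkykyk => kykykkykyk

S => kSk   [S → k S k]
kSk => kySyk   [S → y S y]
kySyk => kykSkyk   [S → k S k]
kykSkyk => kykySykyk   [S → y S y]
kykySykyk => kykykSkykyk   [S → k S k]
kykykSkykyk => kykykkykyk   [S → ε]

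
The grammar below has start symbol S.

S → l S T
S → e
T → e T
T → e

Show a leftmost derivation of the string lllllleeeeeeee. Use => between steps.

S => lST => llSTT => lllSTTT => llllSTTTT => lllllSTTTTT => llllllSTTTTTT => lllllleTTTTTT => lllllleeTTTTTT => lllllleeeTTTTT => lllllleeeeTTTT => lllllleeeeeTTT => lllllleeeeeeTT => lllllleeeeeeeT => lllllleeeeeeee

S => lST   [S → l S T]
lST => llSTT   [S → l S T]
llSTT => lllSTTT   [S → l S T]
lllSTTT => llllSTTTT   [S → l S T]
llllSTTTT => lllllSTTTTT   [S → l S T]
lllllSTTTTT => llllllSTTTTTT   [S → l S T]
llllllSTTTTTT => lllllleTTTTTT   [S → e]
lllllleTTTTTT => lllllleeTTTTTT   [T → e T]
lllllleeTTTTTT => lllllleeeTTTTT   [T → e]
lllllleeeTTTTT => lllllleeeeTTTT   [T → e]
lllllleeeeTTTT => lllllleeeeeTTT   [T → e]
lllllleeeeeTTT => lllllleeeeeeTT   [T → e]
lllllleeeeeeTT => lllllleeeeeeeT   [T → e]
lllllleeeeeeeT => lllllleeeeeeee   [T → e]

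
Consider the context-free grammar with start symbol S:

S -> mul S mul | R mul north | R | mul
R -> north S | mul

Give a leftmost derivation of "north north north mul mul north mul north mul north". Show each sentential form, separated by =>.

S => R mul north => north S mul north => north R mul north mul north => north north S mul north mul north => north north R mul north mul north => north north north S mul north mul north => north north north R mul north mul north mul north => north north north mul mul north mul north mul north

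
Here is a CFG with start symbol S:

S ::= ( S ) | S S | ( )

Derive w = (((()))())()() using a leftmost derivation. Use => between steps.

S => SS => SSS => (S)SS => (SS)SS => ((S)S)SS => (((S))S)SS => (((()))S)SS => (((()))())SS => (((()))())()S => (((()))())()()

S => SS   [S ::= S S]
SS => SSS   [S ::= S S]
SSS => (S)SS   [S ::= ( S )]
(S)SS => (SS)SS   [S ::= S S]
(SS)SS => ((S)S)SS   [S ::= ( S )]
((S)S)SS => (((S))S)SS   [S ::= ( S )]
(((S))S)SS => (((()))S)SS   [S ::= ( )]
(((()))S)SS => (((()))())SS   [S ::= ( )]
(((()))())SS => (((()))())()S   [S ::= ( )]
(((()))())()S => (((()))())()()   [S ::= ( )]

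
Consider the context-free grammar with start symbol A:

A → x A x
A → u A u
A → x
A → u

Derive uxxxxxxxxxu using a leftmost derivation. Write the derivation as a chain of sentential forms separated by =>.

A => uAu   [A → u A u]
uAu => uxAxu   [A → x A x]
uxAxu => uxxAxxu   [A → x A x]
uxxAxxu => uxxxAxxxu   [A → x A x]
uxxxAxxxu => uxxxxAxxxxu   [A → x A x]
uxxxxAxxxxu => uxxxxxxxxxu   [A → x]

A=>uAu=>uxAxu=>uxxAxxu=>uxxxAxxxu=>uxxxxAxxxxu=>uxxxxxxxxxu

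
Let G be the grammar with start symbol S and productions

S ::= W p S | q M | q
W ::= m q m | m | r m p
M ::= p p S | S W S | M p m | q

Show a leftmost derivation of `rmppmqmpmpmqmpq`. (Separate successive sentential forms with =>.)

S => WpS => rmppS => rmppWpS => rmppmqmpS => rmppmqmpWpS => rmppmqmpmpS => rmppmqmpmpWpS => rmppmqmpmpmqmpS => rmppmqmpmpmqmpq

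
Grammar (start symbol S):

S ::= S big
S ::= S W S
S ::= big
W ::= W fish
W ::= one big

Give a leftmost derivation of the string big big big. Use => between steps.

S => S big => S big big => big big big

S => S big   [S ::= S big]
S big => S big big   [S ::= S big]
S big big => big big big   [S ::= big]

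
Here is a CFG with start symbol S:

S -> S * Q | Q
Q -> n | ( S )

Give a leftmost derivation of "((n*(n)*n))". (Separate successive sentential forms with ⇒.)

S ⇒ Q   [S -> Q]
Q ⇒ (S)   [Q -> ( S )]
(S) ⇒ (Q)   [S -> Q]
(Q) ⇒ ((S))   [Q -> ( S )]
((S)) ⇒ ((S*Q))   [S -> S * Q]
((S*Q)) ⇒ ((S*Q*Q))   [S -> S * Q]
((S*Q*Q)) ⇒ ((Q*Q*Q))   [S -> Q]
((Q*Q*Q)) ⇒ ((n*Q*Q))   [Q -> n]
((n*Q*Q)) ⇒ ((n*(S)*Q))   [Q -> ( S )]
((n*(S)*Q)) ⇒ ((n*(Q)*Q))   [S -> Q]
((n*(Q)*Q)) ⇒ ((n*(n)*Q))   [Q -> n]
((n*(n)*Q)) ⇒ ((n*(n)*n))   [Q -> n]

S ⇒ Q ⇒ (S) ⇒ (Q) ⇒ ((S)) ⇒ ((S*Q)) ⇒ ((S*Q*Q)) ⇒ ((Q*Q*Q)) ⇒ ((n*Q*Q)) ⇒ ((n*(S)*Q)) ⇒ ((n*(Q)*Q)) ⇒ ((n*(n)*Q)) ⇒ ((n*(n)*n))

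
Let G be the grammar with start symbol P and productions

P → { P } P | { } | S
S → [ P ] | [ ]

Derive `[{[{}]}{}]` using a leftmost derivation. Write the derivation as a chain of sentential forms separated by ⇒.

P ⇒ S   [P → S]
S ⇒ [P]   [S → [ P ]]
[P] ⇒ [{P}P]   [P → { P } P]
[{P}P] ⇒ [{S}P]   [P → S]
[{S}P] ⇒ [{[P]}P]   [S → [ P ]]
[{[P]}P] ⇒ [{[{}]}P]   [P → { }]
[{[{}]}P] ⇒ [{[{}]}{}]   [P → { }]

P ⇒ S ⇒ [P] ⇒ [{P}P] ⇒ [{S}P] ⇒ [{[P]}P] ⇒ [{[{}]}P] ⇒ [{[{}]}{}]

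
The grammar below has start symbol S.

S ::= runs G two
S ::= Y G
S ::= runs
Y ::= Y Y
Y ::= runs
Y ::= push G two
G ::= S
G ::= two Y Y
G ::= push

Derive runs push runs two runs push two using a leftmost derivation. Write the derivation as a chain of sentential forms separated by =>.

S => runs G two   [S ::= runs G two]
runs G two => runs S two   [G ::= S]
runs S two => runs Y G two   [S ::= Y G]
runs Y G two => runs Y Y G two   [Y ::= Y Y]
runs Y Y G two => runs push G two Y G two   [Y ::= push G two]
runs push G two Y G two => runs push S two Y G two   [G ::= S]
runs push S two Y G two => runs push runs two Y G two   [S ::= runs]
runs push runs two Y G two => runs push runs two runs G two   [Y ::= runs]
runs push runs two runs G two => runs push runs two runs push two   [G ::= push]

S => runs G two => runs S two => runs Y G two => runs Y Y G two => runs push G two Y G two => runs push S two Y G two => runs push runs two Y G two => runs push runs two runs G two => runs push runs two runs push two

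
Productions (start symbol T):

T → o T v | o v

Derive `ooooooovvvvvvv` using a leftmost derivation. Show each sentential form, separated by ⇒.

T ⇒ oTv ⇒ ooTvv ⇒ oooTvvv ⇒ ooooTvvvv ⇒ oooooTvvvvv ⇒ ooooooTvvvvvv ⇒ ooooooovvvvvvv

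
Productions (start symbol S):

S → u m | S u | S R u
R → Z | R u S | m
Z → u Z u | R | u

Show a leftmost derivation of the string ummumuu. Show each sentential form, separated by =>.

S=>Su=>SRuu=>SRuRuu=>umRuRuu=>ummuRuu=>ummumuu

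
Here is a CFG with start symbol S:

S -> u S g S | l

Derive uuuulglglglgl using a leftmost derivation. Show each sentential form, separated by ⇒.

S ⇒ uSgS ⇒ uuSgSgS ⇒ uuuSgSgSgS ⇒ uuuuSgSgSgSgS ⇒ uuuulgSgSgSgS ⇒ uuuulglgSgSgS ⇒ uuuulglglgSgS ⇒ uuuulglglglgS ⇒ uuuulglglglgl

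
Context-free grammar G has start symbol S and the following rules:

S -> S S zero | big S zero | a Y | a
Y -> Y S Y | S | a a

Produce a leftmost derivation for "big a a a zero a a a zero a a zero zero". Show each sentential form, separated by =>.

S => S S zero => S S zero S zero => big S zero S zero S zero => big a Y zero S zero S zero => big a a a zero S zero S zero => big a a a zero a Y zero S zero => big a a a zero a a a zero S zero => big a a a zero a a a zero S S zero zero => big a a a zero a a a zero a S zero zero => big a a a zero a a a zero a a zero zero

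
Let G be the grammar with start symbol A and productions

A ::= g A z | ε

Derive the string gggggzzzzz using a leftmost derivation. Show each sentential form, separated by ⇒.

A ⇒ gAz   [A ::= g A z]
gAz ⇒ ggAzz   [A ::= g A z]
ggAzz ⇒ gggAzzz   [A ::= g A z]
gggAzzz ⇒ ggggAzzzz   [A ::= g A z]
ggggAzzzz ⇒ gggggAzzzzz   [A ::= g A z]
gggggAzzzzz ⇒ gggggzzzzz   [A ::= ε]

A ⇒ gAz ⇒ ggAzz ⇒ gggAzzz ⇒ ggggAzzzz ⇒ gggggAzzzzz ⇒ gggggzzzzz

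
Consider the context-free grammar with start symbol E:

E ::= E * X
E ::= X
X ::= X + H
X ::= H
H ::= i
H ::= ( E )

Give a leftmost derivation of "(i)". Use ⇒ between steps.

E ⇒ X   [E ::= X]
X ⇒ H   [X ::= H]
H ⇒ (E)   [H ::= ( E )]
(E) ⇒ (X)   [E ::= X]
(X) ⇒ (H)   [X ::= H]
(H) ⇒ (i)   [H ::= i]

E ⇒ X ⇒ H ⇒ (E) ⇒ (X) ⇒ (H) ⇒ (i)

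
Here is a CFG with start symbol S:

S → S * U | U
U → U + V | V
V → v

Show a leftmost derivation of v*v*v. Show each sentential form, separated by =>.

S => S*U   [S → S * U]
S*U => S*U*U   [S → S * U]
S*U*U => U*U*U   [S → U]
U*U*U => V*U*U   [U → V]
V*U*U => v*U*U   [V → v]
v*U*U => v*V*U   [U → V]
v*V*U => v*v*U   [V → v]
v*v*U => v*v*V   [U → V]
v*v*V => v*v*v   [V → v]

S => S*U => S*U*U => U*U*U => V*U*U => v*U*U => v*V*U => v*v*U => v*v*V => v*v*v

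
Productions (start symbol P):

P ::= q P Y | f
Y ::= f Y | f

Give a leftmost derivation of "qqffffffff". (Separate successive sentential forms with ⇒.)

P ⇒ qPY ⇒ qqPYY ⇒ qqfYY ⇒ qqffYY ⇒ qqfffYY ⇒ qqffffYY ⇒ qqfffffY ⇒ qqffffffY ⇒ qqfffffffY ⇒ qqffffffff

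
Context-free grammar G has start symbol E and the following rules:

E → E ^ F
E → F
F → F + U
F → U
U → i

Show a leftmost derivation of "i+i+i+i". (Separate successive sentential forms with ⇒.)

E ⇒ F ⇒ F+U ⇒ F+U+U ⇒ F+U+U+U ⇒ U+U+U+U ⇒ i+U+U+U ⇒ i+i+U+U ⇒ i+i+i+U ⇒ i+i+i+i

E ⇒ F   [E → F]
F ⇒ F+U   [F → F + U]
F+U ⇒ F+U+U   [F → F + U]
F+U+U ⇒ F+U+U+U   [F → F + U]
F+U+U+U ⇒ U+U+U+U   [F → U]
U+U+U+U ⇒ i+U+U+U   [U → i]
i+U+U+U ⇒ i+i+U+U   [U → i]
i+i+U+U ⇒ i+i+i+U   [U → i]
i+i+i+U ⇒ i+i+i+i   [U → i]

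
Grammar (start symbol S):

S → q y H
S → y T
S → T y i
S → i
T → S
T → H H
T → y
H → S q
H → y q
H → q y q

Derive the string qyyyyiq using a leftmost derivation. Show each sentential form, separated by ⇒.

S ⇒ qyH ⇒ qySq ⇒ qyyTq ⇒ qyySq ⇒ qyyTyiq ⇒ qyyyyiq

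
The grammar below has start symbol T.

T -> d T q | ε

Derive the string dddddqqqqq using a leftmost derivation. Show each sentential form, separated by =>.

T => dTq => ddTqq => dddTqqq => ddddTqqqq => dddddTqqqqq => dddddqqqqq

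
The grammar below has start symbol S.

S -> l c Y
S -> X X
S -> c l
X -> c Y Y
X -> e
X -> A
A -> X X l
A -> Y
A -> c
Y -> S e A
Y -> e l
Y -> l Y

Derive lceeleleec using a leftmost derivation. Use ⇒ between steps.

S ⇒ lcY   [S -> l c Y]
lcY ⇒ lcSeA   [Y -> S e A]
lcSeA ⇒ lcXXeA   [S -> X X]
lcXXeA ⇒ lcAXeA   [X -> A]
lcAXeA ⇒ lcXXlXeA   [A -> X X l]
lcXXlXeA ⇒ lcAXlXeA   [X -> A]
lcAXlXeA ⇒ lcXXlXlXeA   [A -> X X l]
lcXXlXlXeA ⇒ lceXlXlXeA   [X -> e]
lceXlXlXeA ⇒ lceelXlXeA   [X -> e]
lceelXlXeA ⇒ lceelelXeA   [X -> e]
lceelelXeA ⇒ lceeleleeA   [X -> e]
lceeleleeA ⇒ lceeleleec   [A -> c]

S⇒lcY⇒lcSeA⇒lcXXeA⇒lcAXeA⇒lcXXlXeA⇒lcAXlXeA⇒lcXXlXlXeA⇒lceXlXlXeA⇒lceelXlXeA⇒lceelelXeA⇒lceeleleeA⇒lceeleleec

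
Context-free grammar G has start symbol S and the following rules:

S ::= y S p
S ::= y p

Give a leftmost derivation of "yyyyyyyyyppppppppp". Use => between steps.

S => ySp => yySpp => yyySppp => yyyySpppp => yyyyySppppp => yyyyyySpppppp => yyyyyyySppppppp => yyyyyyyySpppppppp => yyyyyyyyyppppppppp

S => ySp   [S ::= y S p]
ySp => yySpp   [S ::= y S p]
yySpp => yyySppp   [S ::= y S p]
yyySppp => yyyySpppp   [S ::= y S p]
yyyySpppp => yyyyySppppp   [S ::= y S p]
yyyyySppppp => yyyyyySpppppp   [S ::= y S p]
yyyyyySpppppp => yyyyyyySppppppp   [S ::= y S p]
yyyyyyySppppppp => yyyyyyyySpppppppp   [S ::= y S p]
yyyyyyyySpppppppp => yyyyyyyyyppppppppp   [S ::= y p]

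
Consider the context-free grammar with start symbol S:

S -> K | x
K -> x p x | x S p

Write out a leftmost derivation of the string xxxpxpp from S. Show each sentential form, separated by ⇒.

S ⇒ K ⇒ xSp ⇒ xKp ⇒ xxSpp ⇒ xxKpp ⇒ xxxpxpp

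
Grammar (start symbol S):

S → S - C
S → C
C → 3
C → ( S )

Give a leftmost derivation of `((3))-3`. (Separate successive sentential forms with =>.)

S => S-C => C-C => (S)-C => (C)-C => ((S))-C => ((C))-C => ((3))-C => ((3))-3

S => S-C   [S → S - C]
S-C => C-C   [S → C]
C-C => (S)-C   [C → ( S )]
(S)-C => (C)-C   [S → C]
(C)-C => ((S))-C   [C → ( S )]
((S))-C => ((C))-C   [S → C]
((C))-C => ((3))-C   [C → 3]
((3))-C => ((3))-3   [C → 3]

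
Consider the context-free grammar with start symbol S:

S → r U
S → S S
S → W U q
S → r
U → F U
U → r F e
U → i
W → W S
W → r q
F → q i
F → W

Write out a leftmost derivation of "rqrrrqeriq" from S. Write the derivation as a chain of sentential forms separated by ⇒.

S ⇒ WUq ⇒ WSUq ⇒ rqSUq ⇒ rqSSUq ⇒ rqrUSUq ⇒ rqrrFeSUq ⇒ rqrrWeSUq ⇒ rqrrrqeSUq ⇒ rqrrrqerUq ⇒ rqrrrqeriq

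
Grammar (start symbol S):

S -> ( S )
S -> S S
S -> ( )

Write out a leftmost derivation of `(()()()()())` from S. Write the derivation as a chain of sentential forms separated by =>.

S=>(S)=>(SS)=>(SSS)=>(SSSS)=>(SSSSS)=>(()SSSS)=>(()()SSS)=>(()()()SS)=>(()()()()S)=>(()()()()())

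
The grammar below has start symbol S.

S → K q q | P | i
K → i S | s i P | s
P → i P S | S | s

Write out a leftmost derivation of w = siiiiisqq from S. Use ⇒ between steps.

S ⇒ Kqq   [S → K q q]
Kqq ⇒ siPqq   [K → s i P]
siPqq ⇒ siiPSqq   [P → i P S]
siiPSqq ⇒ siiiPSSqq   [P → i P S]
siiiPSSqq ⇒ siiiSSSqq   [P → S]
siiiSSSqq ⇒ siiiiSSqq   [S → i]
siiiiSSqq ⇒ siiiiiSqq   [S → i]
siiiiiSqq ⇒ siiiiiPqq   [S → P]
siiiiiPqq ⇒ siiiiisqq   [P → s]

S ⇒ Kqq ⇒ siPqq ⇒ siiPSqq ⇒ siiiPSSqq ⇒ siiiSSSqq ⇒ siiiiSSqq ⇒ siiiiiSqq ⇒ siiiiiPqq ⇒ siiiiisqq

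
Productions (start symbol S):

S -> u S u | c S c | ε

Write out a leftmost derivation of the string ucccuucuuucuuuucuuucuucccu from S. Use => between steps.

S => uSu => ucScu => uccSccu => ucccScccu => ucccuSucccu => ucccuuSuucccu => ucccuucScuucccu => ucccuucuSucuucccu => ucccuucuuSuucuucccu => ucccuucuuuSuuucuucccu => ucccuucuuucScuuucuucccu => ucccuucuuucuSucuuucuucccu => ucccuucuuucuuSuucuuucuucccu => ucccuucuuucuuuucuuucuucccu

S => uSu   [S -> u S u]
uSu => ucScu   [S -> c S c]
ucScu => uccSccu   [S -> c S c]
uccSccu => ucccScccu   [S -> c S c]
ucccScccu => ucccuSucccu   [S -> u S u]
ucccuSucccu => ucccuuSuucccu   [S -> u S u]
ucccuuSuucccu => ucccuucScuucccu   [S -> c S c]
ucccuucScuucccu => ucccuucuSucuucccu   [S -> u S u]
ucccuucuSucuucccu => ucccuucuuSuucuucccu   [S -> u S u]
ucccuucuuSuucuucccu => ucccuucuuuSuuucuucccu   [S -> u S u]
ucccuucuuuSuuucuucccu => ucccuucuuucScuuucuucccu   [S -> c S c]
ucccuucuuucScuuucuucccu => ucccuucuuucuSucuuucuucccu   [S -> u S u]
ucccuucuuucuSucuuucuucccu => ucccuucuuucuuSuucuuucuucccu   [S -> u S u]
ucccuucuuucuuSuucuuucuucccu => ucccuucuuucuuuucuuucuucccu   [S -> ε]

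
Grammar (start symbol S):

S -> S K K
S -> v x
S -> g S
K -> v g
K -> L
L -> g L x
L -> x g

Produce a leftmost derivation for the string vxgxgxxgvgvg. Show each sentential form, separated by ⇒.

S⇒SKK⇒SKKKK⇒vxKKKK⇒vxLKKK⇒vxgLxKKK⇒vxgxgxKKK⇒vxgxgxLKK⇒vxgxgxxgKK⇒vxgxgxxgvgK⇒vxgxgxxgvgvg

S ⇒ SKK   [S -> S K K]
SKK ⇒ SKKKK   [S -> S K K]
SKKKK ⇒ vxKKKK   [S -> v x]
vxKKKK ⇒ vxLKKK   [K -> L]
vxLKKK ⇒ vxgLxKKK   [L -> g L x]
vxgLxKKK ⇒ vxgxgxKKK   [L -> x g]
vxgxgxKKK ⇒ vxgxgxLKK   [K -> L]
vxgxgxLKK ⇒ vxgxgxxgKK   [L -> x g]
vxgxgxxgKK ⇒ vxgxgxxgvgK   [K -> v g]
vxgxgxxgvgK ⇒ vxgxgxxgvgvg   [K -> v g]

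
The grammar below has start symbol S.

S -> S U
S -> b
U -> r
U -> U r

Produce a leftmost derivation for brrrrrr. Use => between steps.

S => SU => SUU => SUUU => bUUU => bUrUU => brrUU => brrrU => brrrUr => brrrUrr => brrrrrr

S => SU   [S -> S U]
SU => SUU   [S -> S U]
SUU => SUUU   [S -> S U]
SUUU => bUUU   [S -> b]
bUUU => bUrUU   [U -> U r]
bUrUU => brrUU   [U -> r]
brrUU => brrrU   [U -> r]
brrrU => brrrUr   [U -> U r]
brrrUr => brrrUrr   [U -> U r]
brrrUrr => brrrrrr   [U -> r]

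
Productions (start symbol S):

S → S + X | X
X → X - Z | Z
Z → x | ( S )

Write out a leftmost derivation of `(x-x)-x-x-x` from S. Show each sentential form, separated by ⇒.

S ⇒ X ⇒ X-Z ⇒ X-Z-Z ⇒ X-Z-Z-Z ⇒ Z-Z-Z-Z ⇒ (S)-Z-Z-Z ⇒ (X)-Z-Z-Z ⇒ (X-Z)-Z-Z-Z ⇒ (Z-Z)-Z-Z-Z ⇒ (x-Z)-Z-Z-Z ⇒ (x-x)-Z-Z-Z ⇒ (x-x)-x-Z-Z ⇒ (x-x)-x-x-Z ⇒ (x-x)-x-x-x

S ⇒ X   [S → X]
X ⇒ X-Z   [X → X - Z]
X-Z ⇒ X-Z-Z   [X → X - Z]
X-Z-Z ⇒ X-Z-Z-Z   [X → X - Z]
X-Z-Z-Z ⇒ Z-Z-Z-Z   [X → Z]
Z-Z-Z-Z ⇒ (S)-Z-Z-Z   [Z → ( S )]
(S)-Z-Z-Z ⇒ (X)-Z-Z-Z   [S → X]
(X)-Z-Z-Z ⇒ (X-Z)-Z-Z-Z   [X → X - Z]
(X-Z)-Z-Z-Z ⇒ (Z-Z)-Z-Z-Z   [X → Z]
(Z-Z)-Z-Z-Z ⇒ (x-Z)-Z-Z-Z   [Z → x]
(x-Z)-Z-Z-Z ⇒ (x-x)-Z-Z-Z   [Z → x]
(x-x)-Z-Z-Z ⇒ (x-x)-x-Z-Z   [Z → x]
(x-x)-x-Z-Z ⇒ (x-x)-x-x-Z   [Z → x]
(x-x)-x-x-Z ⇒ (x-x)-x-x-x   [Z → x]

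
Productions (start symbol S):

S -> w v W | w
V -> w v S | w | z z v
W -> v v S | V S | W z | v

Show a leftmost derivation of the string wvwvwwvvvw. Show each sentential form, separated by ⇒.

S⇒wvW⇒wvVS⇒wvwvSS⇒wvwvwS⇒wvwvwwvW⇒wvwvwwvvvS⇒wvwvwwvvvw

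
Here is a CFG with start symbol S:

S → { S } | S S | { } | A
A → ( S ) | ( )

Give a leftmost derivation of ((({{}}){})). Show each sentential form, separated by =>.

S => A => (S) => (A) => ((S)) => ((SS)) => ((AS)) => (((S)S)) => ((({S})S)) => ((({{}})S)) => ((({{}}){}))

S => A   [S → A]
A => (S)   [A → ( S )]
(S) => (A)   [S → A]
(A) => ((S))   [A → ( S )]
((S)) => ((SS))   [S → S S]
((SS)) => ((AS))   [S → A]
((AS)) => (((S)S))   [A → ( S )]
(((S)S)) => ((({S})S))   [S → { S }]
((({S})S)) => ((({{}})S))   [S → { }]
((({{}})S)) => ((({{}}){}))   [S → { }]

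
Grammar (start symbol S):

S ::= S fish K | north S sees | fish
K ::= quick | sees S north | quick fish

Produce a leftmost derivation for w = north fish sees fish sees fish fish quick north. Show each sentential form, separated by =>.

S => S fish K => north S sees fish K => north fish sees fish K => north fish sees fish sees S north => north fish sees fish sees S fish K north => north fish sees fish sees fish fish K north => north fish sees fish sees fish fish quick north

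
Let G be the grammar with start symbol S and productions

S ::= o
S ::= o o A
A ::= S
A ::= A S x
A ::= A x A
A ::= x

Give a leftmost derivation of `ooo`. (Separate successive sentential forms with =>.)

S => ooA => ooS => ooo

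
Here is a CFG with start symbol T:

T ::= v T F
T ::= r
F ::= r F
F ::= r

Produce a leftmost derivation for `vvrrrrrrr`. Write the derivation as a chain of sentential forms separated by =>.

T => vTF   [T ::= v T F]
vTF => vvTFF   [T ::= v T F]
vvTFF => vvrFF   [T ::= r]
vvrFF => vvrrFF   [F ::= r F]
vvrrFF => vvrrrFF   [F ::= r F]
vvrrrFF => vvrrrrFF   [F ::= r F]
vvrrrrFF => vvrrrrrF   [F ::= r]
vvrrrrrF => vvrrrrrrF   [F ::= r F]
vvrrrrrrF => vvrrrrrrr   [F ::= r]

T=>vTF=>vvTFF=>vvrFF=>vvrrFF=>vvrrrFF=>vvrrrrFF=>vvrrrrrF=>vvrrrrrrF=>vvrrrrrrr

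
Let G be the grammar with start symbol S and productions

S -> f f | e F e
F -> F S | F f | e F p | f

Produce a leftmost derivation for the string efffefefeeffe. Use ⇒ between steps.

S ⇒ eFe ⇒ eFSe ⇒ eFSSe ⇒ eFfSSe ⇒ eFffSSe ⇒ efffSSe ⇒ efffeFeSe ⇒ efffeFSeSe ⇒ efffefSeSe ⇒ efffefeFeeSe ⇒ efffefefeeSe ⇒ efffefefeeffe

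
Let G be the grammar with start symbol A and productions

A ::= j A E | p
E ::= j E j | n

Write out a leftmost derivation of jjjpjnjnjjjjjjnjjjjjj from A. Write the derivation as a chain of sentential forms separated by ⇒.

A ⇒ jAE ⇒ jjAEE ⇒ jjjAEEE ⇒ jjjpEEE ⇒ jjjpjEjEE ⇒ jjjpjnjEE ⇒ jjjpjnjnE ⇒ jjjpjnjnjEj ⇒ jjjpjnjnjjEjj ⇒ jjjpjnjnjjjEjjj ⇒ jjjpjnjnjjjjEjjjj ⇒ jjjpjnjnjjjjjEjjjjj ⇒ jjjpjnjnjjjjjjEjjjjjj ⇒ jjjpjnjnjjjjjjnjjjjjj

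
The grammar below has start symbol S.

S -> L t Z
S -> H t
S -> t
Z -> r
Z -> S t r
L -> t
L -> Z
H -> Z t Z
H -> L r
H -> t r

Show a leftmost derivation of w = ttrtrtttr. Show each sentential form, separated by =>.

S => LtZ => ZtZ => StrtZ => LtZtrtZ => ttZtrtZ => ttrtrtZ => ttrtrtStr => ttrtrtttr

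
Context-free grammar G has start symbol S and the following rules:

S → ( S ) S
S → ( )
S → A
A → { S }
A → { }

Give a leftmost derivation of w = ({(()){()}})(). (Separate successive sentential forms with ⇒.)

S⇒(S)S⇒(A)S⇒({S})S⇒({(S)S})S⇒({(())S})S⇒({(())A})S⇒({(()){S}})S⇒({(()){()}})S⇒({(()){()}})()

S ⇒ (S)S   [S → ( S ) S]
(S)S ⇒ (A)S   [S → A]
(A)S ⇒ ({S})S   [A → { S }]
({S})S ⇒ ({(S)S})S   [S → ( S ) S]
({(S)S})S ⇒ ({(())S})S   [S → ( )]
({(())S})S ⇒ ({(())A})S   [S → A]
({(())A})S ⇒ ({(()){S}})S   [A → { S }]
({(()){S}})S ⇒ ({(()){()}})S   [S → ( )]
({(()){()}})S ⇒ ({(()){()}})()   [S → ( )]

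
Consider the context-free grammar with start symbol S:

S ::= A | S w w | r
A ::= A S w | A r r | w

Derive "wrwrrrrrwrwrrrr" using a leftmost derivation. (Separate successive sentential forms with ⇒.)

S⇒A⇒Arr⇒Arrrr⇒ASwrrrr⇒ASwSwrrrr⇒ArrSwSwrrrr⇒ArrrrSwSwrrrr⇒ASwrrrrSwSwrrrr⇒wSwrrrrSwSwrrrr⇒wrwrrrrSwSwrrrr⇒wrwrrrrrwSwrrrr⇒wrwrrrrrwrwrrrr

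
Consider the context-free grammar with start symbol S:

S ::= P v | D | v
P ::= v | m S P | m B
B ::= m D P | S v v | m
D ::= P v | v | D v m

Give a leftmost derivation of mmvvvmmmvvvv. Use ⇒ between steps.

S ⇒ Pv   [S ::= P v]
Pv ⇒ mBv   [P ::= m B]
mBv ⇒ mmDPv   [B ::= m D P]
mmDPv ⇒ mmDvmPv   [D ::= D v m]
mmDvmPv ⇒ mmPvvmPv   [D ::= P v]
mmPvvmPv ⇒ mmvvvmPv   [P ::= v]
mmvvvmPv ⇒ mmvvvmmBv   [P ::= m B]
mmvvvmmBv ⇒ mmvvvmmmDPv   [B ::= m D P]
mmvvvmmmDPv ⇒ mmvvvmmmPvPv   [D ::= P v]
mmvvvmmmPvPv ⇒ mmvvvmmmvvPv   [P ::= v]
mmvvvmmmvvPv ⇒ mmvvvmmmvvvv   [P ::= v]

S⇒Pv⇒mBv⇒mmDPv⇒mmDvmPv⇒mmPvvmPv⇒mmvvvmPv⇒mmvvvmmBv⇒mmvvvmmmDPv⇒mmvvvmmmPvPv⇒mmvvvmmmvvPv⇒mmvvvmmmvvvv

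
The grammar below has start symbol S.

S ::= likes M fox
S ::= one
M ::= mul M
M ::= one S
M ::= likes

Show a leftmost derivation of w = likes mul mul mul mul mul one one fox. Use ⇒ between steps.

S ⇒ likes M fox   [S ::= likes M fox]
likes M fox ⇒ likes mul M fox   [M ::= mul M]
likes mul M fox ⇒ likes mul mul M fox   [M ::= mul M]
likes mul mul M fox ⇒ likes mul mul mul M fox   [M ::= mul M]
likes mul mul mul M fox ⇒ likes mul mul mul mul M fox   [M ::= mul M]
likes mul mul mul mul M fox ⇒ likes mul mul mul mul mul M fox   [M ::= mul M]
likes mul mul mul mul mul M fox ⇒ likes mul mul mul mul mul one S fox   [M ::= one S]
likes mul mul mul mul mul one S fox ⇒ likes mul mul mul mul mul one one fox   [S ::= one]

S ⇒ likes M fox ⇒ likes mul M fox ⇒ likes mul mul M fox ⇒ likes mul mul mul M fox ⇒ likes mul mul mul mul M fox ⇒ likes mul mul mul mul mul M fox ⇒ likes mul mul mul mul mul one S fox ⇒ likes mul mul mul mul mul one one fox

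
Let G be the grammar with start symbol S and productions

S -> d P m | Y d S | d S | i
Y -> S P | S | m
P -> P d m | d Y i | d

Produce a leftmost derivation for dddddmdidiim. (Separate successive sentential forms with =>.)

S => dS   [S -> d S]
dS => ddPm   [S -> d P m]
ddPm => dddYim   [P -> d Y i]
dddYim => dddSim   [Y -> S]
dddSim => dddYdSim   [S -> Y d S]
dddYdSim => dddSdSim   [Y -> S]
dddSdSim => dddYdSdSim   [S -> Y d S]
dddYdSdSim => dddSdSdSim   [Y -> S]
dddSdSdSim => ddddPmdSdSim   [S -> d P m]
ddddPmdSdSim => dddddmdSdSim   [P -> d]
dddddmdSdSim => dddddmdidSim   [S -> i]
dddddmdidSim => dddddmdidiim   [S -> i]

S => dS => ddPm => dddYim => dddSim => dddYdSim => dddSdSim => dddYdSdSim => dddSdSdSim => ddddPmdSdSim => dddddmdSdSim => dddddmdidSim => dddddmdidiim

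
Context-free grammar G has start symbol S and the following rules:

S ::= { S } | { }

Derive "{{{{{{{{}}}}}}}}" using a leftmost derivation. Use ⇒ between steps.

S⇒{S}⇒{{S}}⇒{{{S}}}⇒{{{{S}}}}⇒{{{{{S}}}}}⇒{{{{{{S}}}}}}⇒{{{{{{{S}}}}}}}⇒{{{{{{{{}}}}}}}}

S ⇒ {S}   [S ::= { S }]
{S} ⇒ {{S}}   [S ::= { S }]
{{S}} ⇒ {{{S}}}   [S ::= { S }]
{{{S}}} ⇒ {{{{S}}}}   [S ::= { S }]
{{{{S}}}} ⇒ {{{{{S}}}}}   [S ::= { S }]
{{{{{S}}}}} ⇒ {{{{{{S}}}}}}   [S ::= { S }]
{{{{{{S}}}}}} ⇒ {{{{{{{S}}}}}}}   [S ::= { S }]
{{{{{{{S}}}}}}} ⇒ {{{{{{{{}}}}}}}}   [S ::= { }]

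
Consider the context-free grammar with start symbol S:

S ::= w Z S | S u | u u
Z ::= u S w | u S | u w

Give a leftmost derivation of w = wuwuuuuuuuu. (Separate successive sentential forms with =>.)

S => wZS   [S ::= w Z S]
wZS => wuSS   [Z ::= u S]
wuSS => wuwZSS   [S ::= w Z S]
wuwZSS => wuwuSSS   [Z ::= u S]
wuwuSSS => wuwuuuSS   [S ::= u u]
wuwuuuSS => wuwuuuuuS   [S ::= u u]
wuwuuuuuS => wuwuuuuuSu   [S ::= S u]
wuwuuuuuSu => wuwuuuuuuuu   [S ::= u u]

S => wZS => wuSS => wuwZSS => wuwuSSS => wuwuuuSS => wuwuuuuuS => wuwuuuuuSu => wuwuuuuuuuu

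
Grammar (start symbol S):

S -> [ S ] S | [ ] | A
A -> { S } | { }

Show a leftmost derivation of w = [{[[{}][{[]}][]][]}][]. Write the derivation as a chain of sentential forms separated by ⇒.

S ⇒ [S]S   [S -> [ S ] S]
[S]S ⇒ [A]S   [S -> A]
[A]S ⇒ [{S}]S   [A -> { S }]
[{S}]S ⇒ [{[S]S}]S   [S -> [ S ] S]
[{[S]S}]S ⇒ [{[[S]S]S}]S   [S -> [ S ] S]
[{[[S]S]S}]S ⇒ [{[[A]S]S}]S   [S -> A]
[{[[A]S]S}]S ⇒ [{[[{}]S]S}]S   [A -> { }]
[{[[{}]S]S}]S ⇒ [{[[{}][S]S]S}]S   [S -> [ S ] S]
[{[[{}][S]S]S}]S ⇒ [{[[{}][A]S]S}]S   [S -> A]
[{[[{}][A]S]S}]S ⇒ [{[[{}][{S}]S]S}]S   [A -> { S }]
[{[[{}][{S}]S]S}]S ⇒ [{[[{}][{[]}]S]S}]S   [S -> [ ]]
[{[[{}][{[]}]S]S}]S ⇒ [{[[{}][{[]}][]]S}]S   [S -> [ ]]
[{[[{}][{[]}][]]S}]S ⇒ [{[[{}][{[]}][]][]}]S   [S -> [ ]]
[{[[{}][{[]}][]][]}]S ⇒ [{[[{}][{[]}][]][]}][]   [S -> [ ]]

S⇒[S]S⇒[A]S⇒[{S}]S⇒[{[S]S}]S⇒[{[[S]S]S}]S⇒[{[[A]S]S}]S⇒[{[[{}]S]S}]S⇒[{[[{}][S]S]S}]S⇒[{[[{}][A]S]S}]S⇒[{[[{}][{S}]S]S}]S⇒[{[[{}][{[]}]S]S}]S⇒[{[[{}][{[]}][]]S}]S⇒[{[[{}][{[]}][]][]}]S⇒[{[[{}][{[]}][]][]}][]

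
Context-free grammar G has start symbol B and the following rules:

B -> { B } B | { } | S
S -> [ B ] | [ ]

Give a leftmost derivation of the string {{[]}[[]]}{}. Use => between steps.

B => {B}B => {{B}B}B => {{S}B}B => {{[]}B}B => {{[]}S}B => {{[]}[B]}B => {{[]}[S]}B => {{[]}[[]]}B => {{[]}[[]]}{}

B => {B}B   [B -> { B } B]
{B}B => {{B}B}B   [B -> { B } B]
{{B}B}B => {{S}B}B   [B -> S]
{{S}B}B => {{[]}B}B   [S -> [ ]]
{{[]}B}B => {{[]}S}B   [B -> S]
{{[]}S}B => {{[]}[B]}B   [S -> [ B ]]
{{[]}[B]}B => {{[]}[S]}B   [B -> S]
{{[]}[S]}B => {{[]}[[]]}B   [S -> [ ]]
{{[]}[[]]}B => {{[]}[[]]}{}   [B -> { }]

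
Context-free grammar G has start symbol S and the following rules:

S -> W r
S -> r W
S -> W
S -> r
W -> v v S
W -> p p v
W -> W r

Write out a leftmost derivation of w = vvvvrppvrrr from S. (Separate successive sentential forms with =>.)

S => Wr   [S -> W r]
Wr => Wrr   [W -> W r]
Wrr => vvSrr   [W -> v v S]
vvSrr => vvWrr   [S -> W]
vvWrr => vvvvSrr   [W -> v v S]
vvvvSrr => vvvvrWrr   [S -> r W]
vvvvrWrr => vvvvrWrrr   [W -> W r]
vvvvrWrrr => vvvvrppvrrr   [W -> p p v]

S => Wr => Wrr => vvSrr => vvWrr => vvvvSrr => vvvvrWrr => vvvvrWrrr => vvvvrppvrrr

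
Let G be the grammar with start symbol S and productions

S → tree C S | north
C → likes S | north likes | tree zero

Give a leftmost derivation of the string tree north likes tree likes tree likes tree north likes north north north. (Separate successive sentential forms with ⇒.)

S ⇒ tree C S ⇒ tree north likes S ⇒ tree north likes tree C S ⇒ tree north likes tree likes S S ⇒ tree north likes tree likes tree C S S ⇒ tree north likes tree likes tree likes S S S ⇒ tree north likes tree likes tree likes tree C S S S ⇒ tree north likes tree likes tree likes tree north likes S S S ⇒ tree north likes tree likes tree likes tree north likes north S S ⇒ tree north likes tree likes tree likes tree north likes north north S ⇒ tree north likes tree likes tree likes tree north likes north north north

S ⇒ tree C S   [S → tree C S]
tree C S ⇒ tree north likes S   [C → north likes]
tree north likes S ⇒ tree north likes tree C S   [S → tree C S]
tree north likes tree C S ⇒ tree north likes tree likes S S   [C → likes S]
tree north likes tree likes S S ⇒ tree north likes tree likes tree C S S   [S → tree C S]
tree north likes tree likes tree C S S ⇒ tree north likes tree likes tree likes S S S   [C → likes S]
tree north likes tree likes tree likes S S S ⇒ tree north likes tree likes tree likes tree C S S S   [S → tree C S]
tree north likes tree likes tree likes tree C S S S ⇒ tree north likes tree likes tree likes tree north likes S S S   [C → north likes]
tree north likes tree likes tree likes tree north likes S S S ⇒ tree north likes tree likes tree likes tree north likes north S S   [S → north]
tree north likes tree likes tree likes tree north likes north S S ⇒ tree north likes tree likes tree likes tree north likes north north S   [S → north]
tree north likes tree likes tree likes tree north likes north north S ⇒ tree north likes tree likes tree likes tree north likes north north north   [S → north]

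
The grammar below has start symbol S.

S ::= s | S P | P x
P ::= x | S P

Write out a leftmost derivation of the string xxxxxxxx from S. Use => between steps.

S => SP => SPP => PxPP => SPxPP => PxPxPP => SPxPxPP => PxPxPxPP => xxPxPxPP => xxxxPxPP => xxxxxxPP => xxxxxxxP => xxxxxxxx

S => SP   [S ::= S P]
SP => SPP   [S ::= S P]
SPP => PxPP   [S ::= P x]
PxPP => SPxPP   [P ::= S P]
SPxPP => PxPxPP   [S ::= P x]
PxPxPP => SPxPxPP   [P ::= S P]
SPxPxPP => PxPxPxPP   [S ::= P x]
PxPxPxPP => xxPxPxPP   [P ::= x]
xxPxPxPP => xxxxPxPP   [P ::= x]
xxxxPxPP => xxxxxxPP   [P ::= x]
xxxxxxPP => xxxxxxxP   [P ::= x]
xxxxxxxP => xxxxxxxx   [P ::= x]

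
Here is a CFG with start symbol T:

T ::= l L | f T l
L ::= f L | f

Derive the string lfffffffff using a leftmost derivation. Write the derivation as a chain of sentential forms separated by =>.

T=>lL=>lfL=>lffL=>lfffL=>lffffL=>lfffffL=>lffffffL=>lfffffffL=>lffffffffL=>lfffffffff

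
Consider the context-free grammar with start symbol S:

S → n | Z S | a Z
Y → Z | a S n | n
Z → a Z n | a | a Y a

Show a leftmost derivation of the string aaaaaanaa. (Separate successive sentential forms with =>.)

S => aZ => aaYa => aaZa => aaaYaa => aaaaSnaa => aaaaaZnaa => aaaaaanaa

S => aZ   [S → a Z]
aZ => aaYa   [Z → a Y a]
aaYa => aaZa   [Y → Z]
aaZa => aaaYaa   [Z → a Y a]
aaaYaa => aaaaSnaa   [Y → a S n]
aaaaSnaa => aaaaaZnaa   [S → a Z]
aaaaaZnaa => aaaaaanaa   [Z → a]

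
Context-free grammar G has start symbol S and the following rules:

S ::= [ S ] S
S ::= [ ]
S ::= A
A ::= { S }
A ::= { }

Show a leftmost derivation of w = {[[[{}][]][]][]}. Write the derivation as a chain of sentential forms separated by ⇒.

S ⇒ A   [S ::= A]
A ⇒ {S}   [A ::= { S }]
{S} ⇒ {[S]S}   [S ::= [ S ] S]
{[S]S} ⇒ {[[S]S]S}   [S ::= [ S ] S]
{[[S]S]S} ⇒ {[[[S]S]S]S}   [S ::= [ S ] S]
{[[[S]S]S]S} ⇒ {[[[A]S]S]S}   [S ::= A]
{[[[A]S]S]S} ⇒ {[[[{}]S]S]S}   [A ::= { }]
{[[[{}]S]S]S} ⇒ {[[[{}][]]S]S}   [S ::= [ ]]
{[[[{}][]]S]S} ⇒ {[[[{}][]][]]S}   [S ::= [ ]]
{[[[{}][]][]]S} ⇒ {[[[{}][]][]][]}   [S ::= [ ]]

S ⇒ A ⇒ {S} ⇒ {[S]S} ⇒ {[[S]S]S} ⇒ {[[[S]S]S]S} ⇒ {[[[A]S]S]S} ⇒ {[[[{}]S]S]S} ⇒ {[[[{}][]]S]S} ⇒ {[[[{}][]][]]S} ⇒ {[[[{}][]][]][]}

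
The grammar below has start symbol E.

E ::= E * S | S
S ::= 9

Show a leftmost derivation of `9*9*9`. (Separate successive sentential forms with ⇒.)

E ⇒ E*S ⇒ E*S*S ⇒ S*S*S ⇒ 9*S*S ⇒ 9*9*S ⇒ 9*9*9

E ⇒ E*S   [E ::= E * S]
E*S ⇒ E*S*S   [E ::= E * S]
E*S*S ⇒ S*S*S   [E ::= S]
S*S*S ⇒ 9*S*S   [S ::= 9]
9*S*S ⇒ 9*9*S   [S ::= 9]
9*9*S ⇒ 9*9*9   [S ::= 9]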